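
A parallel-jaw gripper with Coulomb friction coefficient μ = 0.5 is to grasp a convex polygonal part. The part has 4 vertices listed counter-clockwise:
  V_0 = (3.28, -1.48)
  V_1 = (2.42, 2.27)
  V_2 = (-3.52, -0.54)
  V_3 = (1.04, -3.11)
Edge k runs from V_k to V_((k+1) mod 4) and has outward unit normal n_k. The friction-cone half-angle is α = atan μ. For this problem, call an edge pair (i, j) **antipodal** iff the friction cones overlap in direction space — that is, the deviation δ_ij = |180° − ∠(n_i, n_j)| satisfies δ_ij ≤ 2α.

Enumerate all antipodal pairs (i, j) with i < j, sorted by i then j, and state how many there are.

α = atan 0.5 = 26.57°;  2α = 53.13°
n_0 = (+0.9747, +0.2235)
n_1 = (-0.4276, +0.9040)
n_2 = (-0.4910, -0.8712)
n_3 = (+0.5884, -0.8086)
  (0,1): δ = 77.60°  ·
  (0,2): δ = 47.68°  ✓
  (0,3): δ = 113.13°  ·
  (1,2): δ = 54.72°  ·
  (1,3): δ = 10.73°  ✓
  (2,3): δ = 114.55°  ·
antipodal pairs: 2

count = 2; pairs: (0,2), (1,3)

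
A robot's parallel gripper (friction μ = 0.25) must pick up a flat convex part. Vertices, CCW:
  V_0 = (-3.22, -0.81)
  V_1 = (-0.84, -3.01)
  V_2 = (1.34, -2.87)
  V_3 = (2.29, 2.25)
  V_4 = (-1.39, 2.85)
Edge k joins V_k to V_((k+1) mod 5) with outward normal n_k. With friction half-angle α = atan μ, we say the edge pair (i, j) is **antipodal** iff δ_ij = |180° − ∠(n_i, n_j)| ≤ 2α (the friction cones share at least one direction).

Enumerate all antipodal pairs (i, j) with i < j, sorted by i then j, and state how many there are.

α = atan 0.25 = 14.04°;  2α = 28.07°
n_0 = (-0.6788, -0.7343)
n_1 = (+0.0641, -0.9979)
n_2 = (+0.9832, -0.1824)
n_3 = (+0.1609, +0.9870)
n_4 = (-0.8944, +0.4472)
  (0,1): δ = 133.58°  ·
  (0,2): δ = 57.76°  ·
  (0,3): δ = 33.49°  ·
  (0,4): δ = 106.18°  ·
  (1,2): δ = 104.19°  ·
  (1,3): δ = 12.93°  ✓
  (1,4): δ = 59.76°  ·
  (2,3): δ = 88.75°  ·
  (2,4): δ = 16.05°  ✓
  (3,4): δ = 107.30°  ·
antipodal pairs: 2

count = 2; pairs: (1,3), (2,4)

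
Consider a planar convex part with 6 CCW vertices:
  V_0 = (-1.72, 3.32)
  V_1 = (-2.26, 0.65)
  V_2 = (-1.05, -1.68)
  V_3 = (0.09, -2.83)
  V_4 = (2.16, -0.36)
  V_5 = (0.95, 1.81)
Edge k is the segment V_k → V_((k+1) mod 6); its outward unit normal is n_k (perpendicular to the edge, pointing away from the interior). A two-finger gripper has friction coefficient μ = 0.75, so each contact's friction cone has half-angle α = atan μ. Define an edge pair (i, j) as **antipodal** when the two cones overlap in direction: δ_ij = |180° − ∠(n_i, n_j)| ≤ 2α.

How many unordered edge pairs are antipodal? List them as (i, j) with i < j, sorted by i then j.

count = 8; pairs: (0,3), (0,4), (0,5), (1,3), (1,4), (1,5), (2,4), (2,5)

α = atan 0.75 = 36.87°;  2α = 73.74°
n_0 = (-0.9802, +0.1982)
n_1 = (-0.8875, -0.4609)
n_2 = (-0.7102, -0.7040)
n_3 = (+0.7664, -0.6423)
n_4 = (+0.8734, +0.4870)
n_5 = (+0.4923, +0.8704)
  (0,1): δ = 141.12°  ·
  (0,2): δ = 123.82°  ·
  (0,3): δ = 28.53°  ✓
  (0,4): δ = 40.58°  ✓
  (0,5): δ = 71.94°  ✓
  (1,2): δ = 162.69°  ·
  (1,3): δ = 67.41°  ✓
  (1,4): δ = 1.70°  ✓
  (1,5): δ = 33.07°  ✓
  (2,3): δ = 84.71°  ·
  (2,4): δ = 15.61°  ✓
  (2,5): δ = 15.76°  ✓
  (3,4): δ = 110.89°  ·
  (3,5): δ = 79.53°  ·
  (4,5): δ = 148.63°  ·
antipodal pairs: 8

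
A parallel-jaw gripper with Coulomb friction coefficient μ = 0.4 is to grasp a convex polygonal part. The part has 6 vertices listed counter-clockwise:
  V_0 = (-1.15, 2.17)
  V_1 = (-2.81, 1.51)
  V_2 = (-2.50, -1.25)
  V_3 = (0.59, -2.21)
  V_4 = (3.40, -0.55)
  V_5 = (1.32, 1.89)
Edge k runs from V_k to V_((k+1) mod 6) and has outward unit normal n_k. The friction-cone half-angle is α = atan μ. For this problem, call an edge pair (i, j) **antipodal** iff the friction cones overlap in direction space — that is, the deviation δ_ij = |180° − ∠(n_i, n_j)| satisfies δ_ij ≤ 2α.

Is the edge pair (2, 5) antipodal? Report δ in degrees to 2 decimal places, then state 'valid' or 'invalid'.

δ = 10.79°, valid

α = atan 0.4 = 21.80°;  2α = 43.60°
edge 2: e_2 = (+3.09, -0.96);  n_2 = (-0.2967, -0.9550)
edge 5: e_5 = (-2.47, +0.28);  n_5 = (+0.1126, +0.9936)
∠(n_2, n_5) = 169.21°
δ = |180° − 169.21°| = 10.79°
10.79° ≤ 2α = 43.60°  →  valid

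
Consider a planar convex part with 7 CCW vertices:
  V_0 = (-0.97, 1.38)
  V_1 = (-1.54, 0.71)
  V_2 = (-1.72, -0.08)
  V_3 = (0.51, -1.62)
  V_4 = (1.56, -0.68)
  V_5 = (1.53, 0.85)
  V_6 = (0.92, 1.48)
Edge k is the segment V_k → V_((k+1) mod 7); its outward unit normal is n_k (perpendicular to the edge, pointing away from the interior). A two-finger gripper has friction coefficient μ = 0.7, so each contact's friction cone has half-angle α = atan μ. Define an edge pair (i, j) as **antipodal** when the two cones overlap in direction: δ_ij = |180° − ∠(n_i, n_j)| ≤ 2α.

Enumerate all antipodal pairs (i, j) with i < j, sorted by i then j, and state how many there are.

count = 9; pairs: (0,3), (0,4), (1,3), (1,4), (1,5), (2,4), (2,5), (2,6), (3,6)

α = atan 0.7 = 34.99°;  2α = 69.98°
n_0 = (-0.7617, +0.6480)
n_1 = (-0.9750, +0.2222)
n_2 = (-0.5683, -0.8229)
n_3 = (+0.6670, -0.7451)
n_4 = (+0.9998, +0.0196)
n_5 = (+0.7184, +0.6956)
n_6 = (-0.0528, +0.9986)
  (0,1): δ = 152.45°  ·
  (0,2): δ = 84.24°  ·
  (0,3): δ = 7.77°  ✓
  (0,4): δ = 41.51°  ✓
  (0,5): δ = 84.47°  ·
  (0,6): δ = 133.42°  ·
  (1,2): δ = 111.79°  ·
  (1,3): δ = 35.33°  ✓
  (1,4): δ = 13.96°  ✓
  (1,5): δ = 56.91°  ✓
  (1,6): δ = 105.86°  ·
  (2,3): δ = 103.54°  ·
  (2,4): δ = 54.25°  ✓
  (2,5): δ = 11.30°  ✓
  (2,6): δ = 37.66°  ✓
  (3,4): δ = 130.71°  ·
  (3,5): δ = 87.76°  ·
  (3,6): δ = 38.81°  ✓
  (4,5): δ = 137.05°  ·
  (4,6): δ = 88.09°  ·
  (5,6): δ = 131.05°  ·
antipodal pairs: 9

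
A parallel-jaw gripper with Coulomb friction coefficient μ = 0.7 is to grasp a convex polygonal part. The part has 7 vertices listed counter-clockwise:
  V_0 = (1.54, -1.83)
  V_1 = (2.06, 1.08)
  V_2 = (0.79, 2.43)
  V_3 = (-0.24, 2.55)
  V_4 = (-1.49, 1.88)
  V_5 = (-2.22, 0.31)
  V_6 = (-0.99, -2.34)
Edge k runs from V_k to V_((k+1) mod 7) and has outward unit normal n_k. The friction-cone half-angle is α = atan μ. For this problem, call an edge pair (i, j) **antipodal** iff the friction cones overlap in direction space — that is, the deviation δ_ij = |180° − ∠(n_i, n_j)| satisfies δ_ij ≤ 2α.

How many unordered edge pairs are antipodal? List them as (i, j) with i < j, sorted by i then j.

count = 10; pairs: (0,3), (0,4), (0,5), (1,4), (1,5), (1,6), (2,5), (2,6), (3,6), (4,6)

α = atan 0.7 = 34.99°;  2α = 69.98°
n_0 = (+0.9844, -0.1759)
n_1 = (+0.7284, +0.6852)
n_2 = (+0.1157, +0.9933)
n_3 = (-0.4724, +0.8814)
n_4 = (-0.9068, +0.4216)
n_5 = (-0.9071, -0.4210)
n_6 = (+0.1976, -0.9803)
  (0,1): δ = 126.62°  ·
  (0,2): δ = 86.51°  ·
  (0,3): δ = 51.68°  ✓
  (0,4): δ = 14.81°  ✓
  (0,5): δ = 35.03°  ✓
  (0,6): δ = 111.53°  ·
  (1,2): δ = 139.90°  ·
  (1,3): δ = 105.06°  ·
  (1,4): δ = 68.19°  ✓
  (1,5): δ = 18.35°  ✓
  (1,6): δ = 58.15°  ✓
  (2,3): δ = 145.16°  ·
  (2,4): δ = 108.29°  ·
  (2,5): δ = 58.46°  ✓
  (2,6): δ = 18.04°  ✓
  (3,4): δ = 143.13°  ·
  (3,5): δ = 93.29°  ·
  (3,6): δ = 16.79°  ✓
  (4,5): δ = 130.16°  ·
  (4,6): δ = 53.67°  ✓
  (5,6): δ = 103.50°  ·
antipodal pairs: 10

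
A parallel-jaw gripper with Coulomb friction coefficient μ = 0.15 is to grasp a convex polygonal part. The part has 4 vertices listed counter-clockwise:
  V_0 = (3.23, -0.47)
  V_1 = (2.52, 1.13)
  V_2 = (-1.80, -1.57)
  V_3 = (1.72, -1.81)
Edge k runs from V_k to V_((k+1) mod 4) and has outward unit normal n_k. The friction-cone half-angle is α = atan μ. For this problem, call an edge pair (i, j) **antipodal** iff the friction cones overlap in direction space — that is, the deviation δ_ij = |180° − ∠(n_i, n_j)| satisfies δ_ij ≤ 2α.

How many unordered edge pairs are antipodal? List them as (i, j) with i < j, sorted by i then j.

count = 1; pairs: (1,3)

α = atan 0.15 = 8.53°;  2α = 17.06°
n_0 = (+0.9140, +0.4056)
n_1 = (-0.5300, +0.8480)
n_2 = (-0.0680, -0.9977)
n_3 = (+0.6637, -0.7480)
  (0,1): δ = 81.92°  ·
  (0,2): δ = 62.17°  ·
  (0,3): δ = 107.66°  ·
  (1,2): δ = 35.91°  ·
  (1,3): δ = 9.58°  ✓
  (2,3): δ = 134.51°  ·
antipodal pairs: 1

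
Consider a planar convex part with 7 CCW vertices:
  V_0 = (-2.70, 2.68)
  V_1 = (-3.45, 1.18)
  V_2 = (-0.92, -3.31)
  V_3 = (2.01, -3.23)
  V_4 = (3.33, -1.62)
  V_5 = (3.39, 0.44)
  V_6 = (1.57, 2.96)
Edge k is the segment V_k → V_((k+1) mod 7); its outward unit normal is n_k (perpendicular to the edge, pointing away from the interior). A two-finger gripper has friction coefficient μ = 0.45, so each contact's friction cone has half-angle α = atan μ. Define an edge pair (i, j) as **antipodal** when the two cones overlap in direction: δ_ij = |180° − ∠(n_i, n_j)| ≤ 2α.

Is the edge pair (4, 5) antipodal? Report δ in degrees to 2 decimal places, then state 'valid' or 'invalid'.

δ = 142.49°, invalid

α = atan 0.45 = 24.23°;  2α = 48.46°
edge 4: e_4 = (+0.06, +2.06);  n_4 = (+0.9996, -0.0291)
edge 5: e_5 = (-1.82, +2.52);  n_5 = (+0.8107, +0.5855)
∠(n_4, n_5) = 37.51°
δ = |180° − 37.51°| = 142.49°
142.49° > 2α = 48.46°  →  invalid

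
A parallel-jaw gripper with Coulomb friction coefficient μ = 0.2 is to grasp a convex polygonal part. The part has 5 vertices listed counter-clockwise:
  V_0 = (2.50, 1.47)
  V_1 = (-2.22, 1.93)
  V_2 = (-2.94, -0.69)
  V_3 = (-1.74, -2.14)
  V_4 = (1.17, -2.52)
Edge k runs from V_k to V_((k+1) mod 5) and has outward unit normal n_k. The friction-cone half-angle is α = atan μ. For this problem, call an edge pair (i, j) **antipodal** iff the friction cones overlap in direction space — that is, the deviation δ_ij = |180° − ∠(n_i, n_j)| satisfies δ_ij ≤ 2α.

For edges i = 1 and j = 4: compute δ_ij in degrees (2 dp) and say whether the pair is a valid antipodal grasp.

α = atan 0.2 = 11.31°;  2α = 22.62°
edge 1: e_1 = (-0.72, -2.62);  n_1 = (-0.9643, +0.2650)
edge 4: e_4 = (+1.33, +3.99);  n_4 = (+0.9487, -0.3162)
∠(n_1, n_4) = 176.93°
δ = |180° − 176.93°| = 3.07°
3.07° ≤ 2α = 22.62°  →  valid

δ = 3.07°, valid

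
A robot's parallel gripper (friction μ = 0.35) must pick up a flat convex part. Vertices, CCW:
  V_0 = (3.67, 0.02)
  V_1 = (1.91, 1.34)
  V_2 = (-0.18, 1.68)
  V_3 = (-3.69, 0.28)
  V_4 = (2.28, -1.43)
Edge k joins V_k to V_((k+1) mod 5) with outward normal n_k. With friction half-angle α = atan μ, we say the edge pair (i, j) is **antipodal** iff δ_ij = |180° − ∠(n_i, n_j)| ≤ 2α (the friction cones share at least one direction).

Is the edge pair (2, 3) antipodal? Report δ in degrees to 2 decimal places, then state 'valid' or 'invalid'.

δ = 37.73°, valid

α = atan 0.35 = 19.29°;  2α = 38.58°
edge 2: e_2 = (-3.51, -1.40);  n_2 = (-0.3705, +0.9288)
edge 3: e_3 = (+5.97, -1.71);  n_3 = (-0.2754, -0.9613)
∠(n_2, n_3) = 142.27°
δ = |180° − 142.27°| = 37.73°
37.73° ≤ 2α = 38.58°  →  valid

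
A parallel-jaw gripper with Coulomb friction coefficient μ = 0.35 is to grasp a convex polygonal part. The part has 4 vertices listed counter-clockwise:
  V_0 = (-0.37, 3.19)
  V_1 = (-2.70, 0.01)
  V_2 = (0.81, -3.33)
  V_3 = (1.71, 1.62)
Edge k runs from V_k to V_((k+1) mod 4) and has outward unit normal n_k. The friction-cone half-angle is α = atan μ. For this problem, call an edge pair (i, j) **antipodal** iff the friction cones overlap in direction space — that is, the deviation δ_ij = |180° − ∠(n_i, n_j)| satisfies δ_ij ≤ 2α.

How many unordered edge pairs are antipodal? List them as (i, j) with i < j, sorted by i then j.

α = atan 0.35 = 19.29°;  2α = 38.58°
n_0 = (-0.8066, +0.5910)
n_1 = (-0.6893, -0.7244)
n_2 = (+0.9839, -0.1789)
n_3 = (+0.6025, +0.7982)
  (0,1): δ = 97.35°  ·
  (0,2): δ = 25.93°  ✓
  (0,3): δ = 89.18°  ·
  (1,2): δ = 56.73°  ·
  (1,3): δ = 6.53°  ✓
  (2,3): δ = 116.74°  ·
antipodal pairs: 2

count = 2; pairs: (0,2), (1,3)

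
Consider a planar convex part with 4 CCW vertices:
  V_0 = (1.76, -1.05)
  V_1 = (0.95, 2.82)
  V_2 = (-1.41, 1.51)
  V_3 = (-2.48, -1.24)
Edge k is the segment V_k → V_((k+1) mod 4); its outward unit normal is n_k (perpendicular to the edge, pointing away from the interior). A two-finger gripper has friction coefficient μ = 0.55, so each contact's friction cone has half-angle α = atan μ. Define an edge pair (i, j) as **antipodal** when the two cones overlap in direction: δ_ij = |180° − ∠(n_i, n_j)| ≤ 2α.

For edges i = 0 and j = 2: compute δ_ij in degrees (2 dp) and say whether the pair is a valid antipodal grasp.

α = atan 0.55 = 28.81°;  2α = 57.62°
edge 0: e_0 = (-0.81, +3.87);  n_0 = (+0.9788, +0.2049)
edge 2: e_2 = (-1.07, -2.75);  n_2 = (-0.9319, +0.3626)
∠(n_0, n_2) = 146.92°
δ = |180° − 146.92°| = 33.08°
33.08° ≤ 2α = 57.62°  →  valid

δ = 33.08°, valid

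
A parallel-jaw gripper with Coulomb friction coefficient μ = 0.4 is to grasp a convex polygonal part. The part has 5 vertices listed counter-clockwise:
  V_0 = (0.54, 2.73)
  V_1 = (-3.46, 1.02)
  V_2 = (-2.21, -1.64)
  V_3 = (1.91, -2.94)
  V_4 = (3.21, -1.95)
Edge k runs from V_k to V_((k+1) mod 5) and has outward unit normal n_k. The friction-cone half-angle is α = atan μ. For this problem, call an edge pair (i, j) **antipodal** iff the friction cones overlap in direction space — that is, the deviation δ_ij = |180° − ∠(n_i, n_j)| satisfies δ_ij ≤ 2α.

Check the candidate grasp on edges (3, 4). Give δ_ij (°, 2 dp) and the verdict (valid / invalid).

δ = 97.59°, invalid

α = atan 0.4 = 21.80°;  2α = 43.60°
edge 3: e_3 = (+1.30, +0.99);  n_3 = (+0.6059, -0.7956)
edge 4: e_4 = (-2.67, +4.68);  n_4 = (+0.8686, +0.4955)
∠(n_3, n_4) = 82.41°
δ = |180° − 82.41°| = 97.59°
97.59° > 2α = 43.60°  →  invalid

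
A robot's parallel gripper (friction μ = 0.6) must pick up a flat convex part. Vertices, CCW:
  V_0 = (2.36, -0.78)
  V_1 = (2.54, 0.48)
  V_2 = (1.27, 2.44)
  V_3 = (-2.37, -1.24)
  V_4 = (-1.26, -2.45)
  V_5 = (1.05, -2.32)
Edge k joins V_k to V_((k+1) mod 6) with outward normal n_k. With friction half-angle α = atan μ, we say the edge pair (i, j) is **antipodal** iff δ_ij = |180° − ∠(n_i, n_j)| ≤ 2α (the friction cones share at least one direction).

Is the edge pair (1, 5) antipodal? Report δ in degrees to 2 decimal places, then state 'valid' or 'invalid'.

δ = 106.67°, invalid

α = atan 0.6 = 30.96°;  2α = 61.93°
edge 1: e_1 = (-1.27, +1.96);  n_1 = (+0.8392, +0.5438)
edge 5: e_5 = (+1.31, +1.54);  n_5 = (+0.7617, -0.6479)
∠(n_1, n_5) = 73.33°
δ = |180° − 73.33°| = 106.67°
106.67° > 2α = 61.93°  →  invalid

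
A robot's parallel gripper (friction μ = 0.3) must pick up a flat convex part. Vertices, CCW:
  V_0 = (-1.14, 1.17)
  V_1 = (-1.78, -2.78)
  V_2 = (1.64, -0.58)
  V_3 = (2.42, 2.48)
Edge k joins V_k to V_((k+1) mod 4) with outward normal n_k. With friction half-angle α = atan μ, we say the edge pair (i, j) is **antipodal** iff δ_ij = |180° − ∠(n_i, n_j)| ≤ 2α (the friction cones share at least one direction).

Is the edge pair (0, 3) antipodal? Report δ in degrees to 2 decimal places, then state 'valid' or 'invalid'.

δ = 119.41°, invalid

α = atan 0.3 = 16.70°;  2α = 33.40°
edge 0: e_0 = (-0.64, -3.95);  n_0 = (-0.9871, +0.1599)
edge 3: e_3 = (-3.56, -1.31);  n_3 = (-0.3453, +0.9385)
∠(n_0, n_3) = 60.59°
δ = |180° − 60.59°| = 119.41°
119.41° > 2α = 33.40°  →  invalid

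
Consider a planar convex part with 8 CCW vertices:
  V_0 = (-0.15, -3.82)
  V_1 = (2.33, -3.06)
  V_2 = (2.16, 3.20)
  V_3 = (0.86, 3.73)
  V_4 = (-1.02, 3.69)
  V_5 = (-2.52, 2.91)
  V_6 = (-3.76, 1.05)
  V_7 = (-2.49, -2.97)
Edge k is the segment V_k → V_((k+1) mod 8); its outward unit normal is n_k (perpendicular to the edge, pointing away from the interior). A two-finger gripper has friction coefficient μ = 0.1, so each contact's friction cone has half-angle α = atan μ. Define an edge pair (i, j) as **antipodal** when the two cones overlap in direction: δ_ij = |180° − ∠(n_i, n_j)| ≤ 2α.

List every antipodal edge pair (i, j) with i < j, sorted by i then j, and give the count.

α = atan 0.1 = 5.71°;  2α = 11.42°
n_0 = (+0.2930, -0.9561)
n_1 = (+0.9996, +0.0271)
n_2 = (+0.3775, +0.9260)
n_3 = (-0.0213, +0.9998)
n_4 = (-0.4614, +0.8872)
n_5 = (-0.8321, +0.5547)
n_6 = (-0.9535, -0.3012)
n_7 = (-0.3414, -0.9399)
  (0,1): δ = 105.48°  ·
  (0,2): δ = 39.22°  ·
  (0,3): δ = 15.82°  ·
  (0,4): δ = 10.44°  ✓
  (0,5): δ = 39.27°  ·
  (0,6): δ = 90.49°  ·
  (0,7): δ = 143.00°  ·
  (1,2): δ = 113.74°  ·
  (1,3): δ = 90.34°  ·
  (1,4): δ = 64.08°  ·
  (1,5): δ = 35.25°  ·
  (1,6): δ = 15.98°  ·
  (1,7): δ = 68.48°  ·
  (2,3): δ = 156.60°  ·
  (2,4): δ = 130.35°  ·
  (2,5): δ = 101.51°  ·
  (2,6): δ = 50.29°  ·
  (2,7): δ = 2.22°  ✓
  (3,4): δ = 153.74°  ·
  (3,5): δ = 124.91°  ·
  (3,6): δ = 73.69°  ·
  (3,7): δ = 21.18°  ·
  (4,5): δ = 151.16°  ·
  (4,6): δ = 99.94°  ·
  (4,7): δ = 47.44°  ·
  (5,6): δ = 128.78°  ·
  (5,7): δ = 76.27°  ·
  (6,7): δ = 127.50°  ·
antipodal pairs: 2

count = 2; pairs: (0,4), (2,7)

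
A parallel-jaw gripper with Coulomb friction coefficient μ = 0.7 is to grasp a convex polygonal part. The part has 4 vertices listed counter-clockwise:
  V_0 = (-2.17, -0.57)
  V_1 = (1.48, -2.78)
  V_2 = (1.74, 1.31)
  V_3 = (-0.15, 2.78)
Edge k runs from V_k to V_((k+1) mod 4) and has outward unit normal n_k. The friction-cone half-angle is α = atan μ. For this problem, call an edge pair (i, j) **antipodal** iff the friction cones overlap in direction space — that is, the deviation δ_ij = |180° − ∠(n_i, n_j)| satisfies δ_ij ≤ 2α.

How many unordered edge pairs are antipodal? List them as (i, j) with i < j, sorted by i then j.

α = atan 0.7 = 34.99°;  2α = 69.98°
n_0 = (-0.5179, -0.8554)
n_1 = (+0.9980, -0.0634)
n_2 = (+0.6139, +0.7894)
n_3 = (-0.8564, +0.5164)
  (0,1): δ = 62.44°  ✓
  (0,2): δ = 6.68°  ✓
  (0,3): δ = 90.10°  ·
  (1,2): δ = 124.24°  ·
  (1,3): δ = 27.45°  ✓
  (2,3): δ = 83.21°  ·
antipodal pairs: 3

count = 3; pairs: (0,1), (0,2), (1,3)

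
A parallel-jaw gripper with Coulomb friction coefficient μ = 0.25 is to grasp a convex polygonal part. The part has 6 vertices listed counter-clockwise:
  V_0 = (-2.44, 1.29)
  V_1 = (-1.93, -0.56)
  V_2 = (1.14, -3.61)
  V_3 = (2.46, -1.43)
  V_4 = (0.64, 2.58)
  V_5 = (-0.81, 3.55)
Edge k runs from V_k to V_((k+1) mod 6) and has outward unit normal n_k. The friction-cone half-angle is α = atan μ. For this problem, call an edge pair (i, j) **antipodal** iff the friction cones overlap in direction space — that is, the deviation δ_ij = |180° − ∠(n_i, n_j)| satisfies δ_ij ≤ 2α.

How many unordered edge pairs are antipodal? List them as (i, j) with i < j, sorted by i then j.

α = atan 0.25 = 14.04°;  2α = 28.07°
n_0 = (-0.9640, -0.2658)
n_1 = (-0.7048, -0.7094)
n_2 = (+0.8554, -0.5180)
n_3 = (+0.9106, +0.4133)
n_4 = (+0.5560, +0.8312)
n_5 = (-0.8111, +0.5850)
  (0,1): δ = 150.22°  ·
  (0,2): δ = 46.61°  ·
  (0,3): δ = 9.00°  ✓
  (0,4): δ = 40.81°  ·
  (0,5): δ = 128.79°  ·
  (1,2): δ = 76.38°  ·
  (1,3): δ = 20.78°  ✓
  (1,4): δ = 11.03°  ✓
  (1,5): δ = 99.01°  ·
  (2,3): δ = 124.39°  ·
  (2,4): δ = 92.59°  ·
  (2,5): δ = 4.61°  ✓
  (3,4): δ = 148.19°  ·
  (3,5): δ = 60.21°  ·
  (4,5): δ = 92.02°  ·
antipodal pairs: 4

count = 4; pairs: (0,3), (1,3), (1,4), (2,5)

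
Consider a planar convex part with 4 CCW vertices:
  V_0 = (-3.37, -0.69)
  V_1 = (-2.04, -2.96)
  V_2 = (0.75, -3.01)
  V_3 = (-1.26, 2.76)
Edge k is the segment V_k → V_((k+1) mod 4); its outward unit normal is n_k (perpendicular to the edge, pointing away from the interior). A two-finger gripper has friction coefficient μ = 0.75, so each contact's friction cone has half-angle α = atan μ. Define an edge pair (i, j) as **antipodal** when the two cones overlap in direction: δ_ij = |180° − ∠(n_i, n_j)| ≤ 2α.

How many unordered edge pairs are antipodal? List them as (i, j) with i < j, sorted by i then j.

α = atan 0.75 = 36.87°;  2α = 73.74°
n_0 = (-0.8628, -0.5055)
n_1 = (-0.0179, -0.9998)
n_2 = (+0.9443, +0.3290)
n_3 = (-0.8531, +0.5218)
  (0,1): δ = 121.39°  ·
  (0,2): δ = 11.16°  ✓
  (0,3): δ = 118.18°  ·
  (1,2): δ = 69.77°  ✓
  (1,3): δ = 59.58°  ✓
  (2,3): δ = 50.66°  ✓
antipodal pairs: 4

count = 4; pairs: (0,2), (1,2), (1,3), (2,3)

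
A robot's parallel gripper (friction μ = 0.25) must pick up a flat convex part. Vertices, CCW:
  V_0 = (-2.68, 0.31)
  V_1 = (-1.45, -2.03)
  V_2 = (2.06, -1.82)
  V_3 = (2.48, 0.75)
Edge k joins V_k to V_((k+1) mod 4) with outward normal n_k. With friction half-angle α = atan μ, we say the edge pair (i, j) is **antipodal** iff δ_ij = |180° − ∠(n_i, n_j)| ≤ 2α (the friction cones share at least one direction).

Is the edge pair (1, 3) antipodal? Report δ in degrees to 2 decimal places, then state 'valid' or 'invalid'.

δ = 1.45°, valid

α = atan 0.25 = 14.04°;  2α = 28.07°
edge 1: e_1 = (+3.51, +0.21);  n_1 = (+0.0597, -0.9982)
edge 3: e_3 = (-5.16, -0.44);  n_3 = (-0.0850, +0.9964)
∠(n_1, n_3) = 178.55°
δ = |180° − 178.55°| = 1.45°
1.45° ≤ 2α = 28.07°  →  valid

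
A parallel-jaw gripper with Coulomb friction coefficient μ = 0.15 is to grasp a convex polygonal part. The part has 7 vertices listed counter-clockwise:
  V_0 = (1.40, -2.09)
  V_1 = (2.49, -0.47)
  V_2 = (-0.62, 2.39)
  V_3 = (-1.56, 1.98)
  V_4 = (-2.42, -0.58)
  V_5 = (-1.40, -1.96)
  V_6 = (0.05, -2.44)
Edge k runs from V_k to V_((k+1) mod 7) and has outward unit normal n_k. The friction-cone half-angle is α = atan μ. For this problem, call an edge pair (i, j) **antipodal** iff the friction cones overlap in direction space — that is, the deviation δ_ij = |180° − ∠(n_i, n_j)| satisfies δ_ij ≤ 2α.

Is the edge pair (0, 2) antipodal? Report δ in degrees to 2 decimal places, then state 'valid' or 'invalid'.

α = atan 0.15 = 8.53°;  2α = 17.06°
edge 0: e_0 = (+1.09, +1.62);  n_0 = (+0.8297, -0.5582)
edge 2: e_2 = (-0.94, -0.41);  n_2 = (-0.3998, +0.9166)
∠(n_0, n_2) = 147.50°
δ = |180° − 147.50°| = 32.50°
32.50° > 2α = 17.06°  →  invalid

δ = 32.50°, invalid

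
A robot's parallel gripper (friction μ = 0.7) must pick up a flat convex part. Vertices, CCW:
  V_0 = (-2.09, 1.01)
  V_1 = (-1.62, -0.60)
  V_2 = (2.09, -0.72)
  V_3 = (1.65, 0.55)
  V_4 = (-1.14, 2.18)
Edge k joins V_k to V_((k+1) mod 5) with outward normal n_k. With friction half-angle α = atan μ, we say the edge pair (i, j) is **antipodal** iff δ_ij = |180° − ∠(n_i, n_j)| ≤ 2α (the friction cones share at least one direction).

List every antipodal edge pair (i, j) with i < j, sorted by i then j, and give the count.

α = atan 0.7 = 34.99°;  2α = 69.98°
n_0 = (-0.9599, -0.2802)
n_1 = (-0.0323, -0.9995)
n_2 = (+0.9449, +0.3274)
n_3 = (+0.5044, +0.8634)
n_4 = (-0.7763, +0.6303)
  (0,1): δ = 108.13°  ·
  (0,2): δ = 2.84°  ✓
  (0,3): δ = 43.43°  ✓
  (0,4): δ = 124.65°  ·
  (1,2): δ = 69.04°  ✓
  (1,3): δ = 28.44°  ✓
  (1,4): δ = 52.78°  ✓
  (2,3): δ = 139.40°  ·
  (2,4): δ = 58.18°  ✓
  (3,4): δ = 98.78°  ·
antipodal pairs: 6

count = 6; pairs: (0,2), (0,3), (1,2), (1,3), (1,4), (2,4)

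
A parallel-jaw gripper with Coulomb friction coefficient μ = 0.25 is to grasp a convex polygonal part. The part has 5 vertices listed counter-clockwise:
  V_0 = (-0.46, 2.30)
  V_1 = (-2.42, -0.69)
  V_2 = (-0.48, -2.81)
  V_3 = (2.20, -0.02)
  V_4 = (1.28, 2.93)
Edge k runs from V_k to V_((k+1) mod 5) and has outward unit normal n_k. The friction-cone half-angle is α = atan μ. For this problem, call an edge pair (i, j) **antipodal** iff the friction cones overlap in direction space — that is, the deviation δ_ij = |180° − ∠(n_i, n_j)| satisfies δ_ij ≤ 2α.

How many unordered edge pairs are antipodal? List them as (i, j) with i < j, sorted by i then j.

count = 3; pairs: (0,2), (1,3), (2,4)

α = atan 0.25 = 14.04°;  2α = 28.07°
n_0 = (-0.8363, +0.5482)
n_1 = (-0.7377, -0.6751)
n_2 = (+0.7212, -0.6927)
n_3 = (+0.9547, +0.2977)
n_4 = (-0.3404, +0.9403)
  (0,1): δ = 104.29°  ·
  (0,2): δ = 10.60°  ✓
  (0,3): δ = 50.57°  ·
  (0,4): δ = 143.15°  ·
  (1,2): δ = 86.31°  ·
  (1,3): δ = 25.14°  ✓
  (1,4): δ = 67.44°  ·
  (2,3): δ = 118.83°  ·
  (2,4): δ = 26.25°  ✓
  (3,4): δ = 87.42°  ·
antipodal pairs: 3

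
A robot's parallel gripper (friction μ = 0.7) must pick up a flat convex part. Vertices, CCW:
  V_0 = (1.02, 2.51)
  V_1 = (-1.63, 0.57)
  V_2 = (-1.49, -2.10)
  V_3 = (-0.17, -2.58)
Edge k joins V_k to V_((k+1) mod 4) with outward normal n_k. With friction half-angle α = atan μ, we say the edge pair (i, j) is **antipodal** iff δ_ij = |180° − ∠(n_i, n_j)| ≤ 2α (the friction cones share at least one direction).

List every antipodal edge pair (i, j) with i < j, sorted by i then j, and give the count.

count = 3; pairs: (0,2), (0,3), (1,3)

α = atan 0.7 = 34.99°;  2α = 69.98°
n_0 = (-0.5907, +0.8069)
n_1 = (-0.9986, -0.0524)
n_2 = (-0.3417, -0.9398)
n_3 = (+0.9737, -0.2277)
  (0,1): δ = 123.21°  ·
  (0,2): δ = 56.19°  ✓
  (0,3): δ = 40.63°  ✓
  (1,2): δ = 112.98°  ·
  (1,3): δ = 16.16°  ✓
  (2,3): δ = 83.18°  ·
antipodal pairs: 3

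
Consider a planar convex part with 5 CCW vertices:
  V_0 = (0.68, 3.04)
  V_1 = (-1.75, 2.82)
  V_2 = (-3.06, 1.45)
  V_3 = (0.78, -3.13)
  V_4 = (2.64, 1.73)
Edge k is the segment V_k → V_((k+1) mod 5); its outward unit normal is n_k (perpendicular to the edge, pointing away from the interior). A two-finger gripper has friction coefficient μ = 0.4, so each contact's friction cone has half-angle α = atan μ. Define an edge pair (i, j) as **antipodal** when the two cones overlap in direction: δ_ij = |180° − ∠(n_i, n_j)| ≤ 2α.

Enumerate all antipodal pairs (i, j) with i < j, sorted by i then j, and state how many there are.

α = atan 0.4 = 21.80°;  2α = 43.60°
n_0 = (-0.0902, +0.9959)
n_1 = (-0.7228, +0.6911)
n_2 = (-0.7663, -0.6425)
n_3 = (+0.9339, -0.3574)
n_4 = (+0.5557, +0.8314)
  (0,1): δ = 138.89°  ·
  (0,2): δ = 55.20°  ·
  (0,3): δ = 63.88°  ·
  (0,4): δ = 141.07°  ·
  (1,2): δ = 96.31°  ·
  (1,3): δ = 22.77°  ✓
  (1,4): δ = 99.96°  ·
  (2,3): δ = 60.92°  ·
  (2,4): δ = 16.27°  ✓
  (3,4): δ = 102.81°  ·
antipodal pairs: 2

count = 2; pairs: (1,3), (2,4)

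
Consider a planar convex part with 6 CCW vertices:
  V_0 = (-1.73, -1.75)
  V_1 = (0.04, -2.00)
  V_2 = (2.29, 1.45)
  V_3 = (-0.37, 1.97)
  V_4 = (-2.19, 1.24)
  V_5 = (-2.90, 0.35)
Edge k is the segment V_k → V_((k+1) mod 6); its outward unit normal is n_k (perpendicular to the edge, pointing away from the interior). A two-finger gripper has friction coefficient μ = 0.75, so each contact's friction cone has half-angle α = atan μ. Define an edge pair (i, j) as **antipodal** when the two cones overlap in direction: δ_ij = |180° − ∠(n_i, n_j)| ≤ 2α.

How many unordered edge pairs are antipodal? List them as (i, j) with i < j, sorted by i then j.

α = atan 0.75 = 36.87°;  2α = 73.74°
n_0 = (-0.1399, -0.9902)
n_1 = (+0.8376, -0.5463)
n_2 = (+0.1919, +0.9814)
n_3 = (-0.3723, +0.9281)
n_4 = (-0.7817, +0.6236)
n_5 = (-0.8736, -0.4867)
  (0,1): δ = 115.07°  ·
  (0,2): δ = 3.02°  ✓
  (0,3): δ = 29.90°  ✓
  (0,4): δ = 59.46°  ✓
  (0,5): δ = 127.16°  ·
  (1,2): δ = 67.95°  ✓
  (1,3): δ = 35.03°  ✓
  (1,4): δ = 5.47°  ✓
  (1,5): δ = 62.24°  ✓
  (2,3): δ = 147.08°  ·
  (2,4): δ = 117.52°  ·
  (2,5): δ = 49.81°  ✓
  (3,4): δ = 150.44°  ·
  (3,5): δ = 82.73°  ·
  (4,5): δ = 112.29°  ·
antipodal pairs: 8

count = 8; pairs: (0,2), (0,3), (0,4), (1,2), (1,3), (1,4), (1,5), (2,5)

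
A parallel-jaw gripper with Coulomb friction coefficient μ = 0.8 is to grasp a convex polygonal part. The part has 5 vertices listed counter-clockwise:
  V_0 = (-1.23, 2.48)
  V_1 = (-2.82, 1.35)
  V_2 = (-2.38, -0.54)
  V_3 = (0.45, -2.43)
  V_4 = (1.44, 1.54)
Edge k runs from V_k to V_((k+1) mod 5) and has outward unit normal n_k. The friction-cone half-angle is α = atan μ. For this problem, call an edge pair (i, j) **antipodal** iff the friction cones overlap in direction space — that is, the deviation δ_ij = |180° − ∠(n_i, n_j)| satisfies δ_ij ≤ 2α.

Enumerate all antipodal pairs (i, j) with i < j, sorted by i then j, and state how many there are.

α = atan 0.8 = 38.66°;  2α = 77.32°
n_0 = (-0.5793, +0.8151)
n_1 = (-0.9740, -0.2267)
n_2 = (-0.5554, -0.8316)
n_3 = (+0.9703, -0.2420)
n_4 = (+0.3321, +0.9433)
  (0,1): δ = 112.30°  ·
  (0,2): δ = 69.14°  ✓
  (0,3): δ = 40.60°  ✓
  (0,4): δ = 125.20°  ·
  (1,2): δ = 136.84°  ·
  (1,3): δ = 27.11°  ✓
  (1,4): δ = 57.50°  ✓
  (2,3): δ = 70.27°  ✓
  (2,4): δ = 14.34°  ✓
  (3,4): δ = 95.39°  ·
antipodal pairs: 6

count = 6; pairs: (0,2), (0,3), (1,3), (1,4), (2,3), (2,4)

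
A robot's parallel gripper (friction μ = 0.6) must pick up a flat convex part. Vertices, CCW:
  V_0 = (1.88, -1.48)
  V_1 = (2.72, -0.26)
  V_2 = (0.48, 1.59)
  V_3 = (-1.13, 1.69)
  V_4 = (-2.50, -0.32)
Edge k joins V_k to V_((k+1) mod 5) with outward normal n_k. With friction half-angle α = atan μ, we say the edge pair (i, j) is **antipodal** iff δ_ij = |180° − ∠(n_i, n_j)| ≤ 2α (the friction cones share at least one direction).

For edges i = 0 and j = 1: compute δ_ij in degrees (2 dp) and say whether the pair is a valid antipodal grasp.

δ = 95.00°, invalid

α = atan 0.6 = 30.96°;  2α = 61.93°
edge 0: e_0 = (+0.84, +1.22);  n_0 = (+0.8236, -0.5671)
edge 1: e_1 = (-2.24, +1.85);  n_1 = (+0.6368, +0.7710)
∠(n_0, n_1) = 85.00°
δ = |180° − 85.00°| = 95.00°
95.00° > 2α = 61.93°  →  invalid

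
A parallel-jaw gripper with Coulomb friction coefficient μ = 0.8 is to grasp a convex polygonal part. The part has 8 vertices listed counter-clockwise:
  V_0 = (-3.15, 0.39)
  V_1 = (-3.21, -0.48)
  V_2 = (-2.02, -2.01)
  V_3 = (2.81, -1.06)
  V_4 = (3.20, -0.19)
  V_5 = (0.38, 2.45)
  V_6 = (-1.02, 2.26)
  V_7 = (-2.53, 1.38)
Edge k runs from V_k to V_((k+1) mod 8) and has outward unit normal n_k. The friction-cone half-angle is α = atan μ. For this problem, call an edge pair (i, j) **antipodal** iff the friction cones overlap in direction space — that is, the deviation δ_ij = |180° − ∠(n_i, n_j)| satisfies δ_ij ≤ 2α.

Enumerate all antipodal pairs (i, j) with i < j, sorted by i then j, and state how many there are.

α = atan 0.8 = 38.66°;  2α = 77.32°
n_0 = (-0.9976, +0.0688)
n_1 = (-0.7894, -0.6139)
n_2 = (+0.1930, -0.9812)
n_3 = (+0.9125, -0.4091)
n_4 = (+0.6834, +0.7300)
n_5 = (-0.1345, +0.9909)
n_6 = (-0.5035, +0.8640)
n_7 = (-0.8475, +0.5308)
  (0,1): δ = 138.18°  ·
  (0,2): δ = 74.93°  ✓
  (0,3): δ = 20.20°  ✓
  (0,4): δ = 50.83°  ✓
  (0,5): δ = 101.67°  ·
  (0,6): δ = 124.18°  ·
  (0,7): δ = 151.89°  ·
  (1,2): δ = 116.75°  ·
  (1,3): δ = 62.02°  ✓
  (1,4): δ = 9.01°  ✓
  (1,5): δ = 59.85°  ✓
  (1,6): δ = 82.36°  ·
  (1,7): δ = 110.07°  ·
  (2,3): δ = 125.27°  ·
  (2,4): δ = 54.24°  ✓
  (2,5): δ = 3.40°  ✓
  (2,6): δ = 19.11°  ✓
  (2,7): δ = 46.82°  ✓
  (3,4): δ = 108.97°  ·
  (3,5): δ = 58.13°  ✓
  (3,6): δ = 35.62°  ✓
  (3,7): δ = 7.91°  ✓
  (4,5): δ = 129.16°  ·
  (4,6): δ = 106.66°  ·
  (4,7): δ = 78.95°  ·
  (5,6): δ = 157.50°  ·
  (5,7): δ = 129.79°  ·
  (6,7): δ = 152.29°  ·
antipodal pairs: 13

count = 13; pairs: (0,2), (0,3), (0,4), (1,3), (1,4), (1,5), (2,4), (2,5), (2,6), (2,7), (3,5), (3,6), (3,7)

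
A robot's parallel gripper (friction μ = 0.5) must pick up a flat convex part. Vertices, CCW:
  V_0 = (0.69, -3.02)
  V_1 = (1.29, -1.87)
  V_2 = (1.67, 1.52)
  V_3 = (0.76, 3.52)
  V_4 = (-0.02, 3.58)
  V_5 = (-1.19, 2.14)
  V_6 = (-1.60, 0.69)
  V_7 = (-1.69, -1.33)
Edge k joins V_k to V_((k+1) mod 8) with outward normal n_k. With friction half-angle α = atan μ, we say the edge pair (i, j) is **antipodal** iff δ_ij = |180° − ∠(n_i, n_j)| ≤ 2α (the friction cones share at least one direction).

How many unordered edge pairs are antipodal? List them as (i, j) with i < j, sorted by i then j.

α = atan 0.5 = 26.57°;  2α = 53.13°
n_0 = (+0.8866, -0.4626)
n_1 = (+0.9938, -0.1114)
n_2 = (+0.9102, +0.4141)
n_3 = (+0.0767, +0.9971)
n_4 = (-0.7761, +0.6306)
n_5 = (-0.9623, +0.2721)
n_6 = (-0.9990, +0.0445)
n_7 = (-0.5790, -0.8154)
  (0,1): δ = 158.84°  ·
  (0,2): δ = 127.98°  ·
  (0,3): δ = 66.85°  ·
  (0,4): δ = 11.54°  ✓
  (0,5): δ = 11.76°  ✓
  (0,6): δ = 25.00°  ✓
  (0,7): δ = 82.17°  ·
  (1,2): δ = 149.14°  ·
  (1,3): δ = 88.00°  ·
  (1,4): δ = 32.70°  ✓
  (1,5): δ = 9.39°  ✓
  (1,6): δ = 3.84°  ✓
  (1,7): δ = 61.02°  ·
  (2,3): δ = 118.86°  ·
  (2,4): δ = 63.56°  ·
  (2,5): δ = 40.25°  ✓
  (2,6): δ = 27.02°  ✓
  (2,7): δ = 30.16°  ✓
  (3,4): δ = 124.70°  ·
  (3,5): δ = 101.39°  ·
  (3,6): δ = 88.15°  ·
  (3,7): δ = 30.98°  ✓
  (4,5): δ = 156.69°  ·
  (4,6): δ = 143.46°  ·
  (4,7): δ = 86.28°  ·
  (5,6): δ = 166.76°  ·
  (5,7): δ = 109.59°  ·
  (6,7): δ = 122.83°  ·
antipodal pairs: 10

count = 10; pairs: (0,4), (0,5), (0,6), (1,4), (1,5), (1,6), (2,5), (2,6), (2,7), (3,7)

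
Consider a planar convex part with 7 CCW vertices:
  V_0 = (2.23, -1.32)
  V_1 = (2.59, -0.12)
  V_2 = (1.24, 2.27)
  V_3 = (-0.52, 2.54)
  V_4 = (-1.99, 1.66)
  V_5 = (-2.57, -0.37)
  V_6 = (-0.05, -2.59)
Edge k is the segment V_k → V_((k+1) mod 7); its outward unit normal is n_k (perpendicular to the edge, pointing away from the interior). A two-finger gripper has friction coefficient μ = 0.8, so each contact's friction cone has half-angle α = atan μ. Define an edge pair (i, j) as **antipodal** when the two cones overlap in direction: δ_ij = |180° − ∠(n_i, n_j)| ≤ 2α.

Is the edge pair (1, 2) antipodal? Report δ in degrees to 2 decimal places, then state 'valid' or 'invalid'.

δ = 128.18°, invalid

α = atan 0.8 = 38.66°;  2α = 77.32°
edge 1: e_1 = (-1.35, +2.39);  n_1 = (+0.8707, +0.4918)
edge 2: e_2 = (-1.76, +0.27);  n_2 = (+0.1516, +0.9884)
∠(n_1, n_2) = 51.82°
δ = |180° − 51.82°| = 128.18°
128.18° > 2α = 77.32°  →  invalid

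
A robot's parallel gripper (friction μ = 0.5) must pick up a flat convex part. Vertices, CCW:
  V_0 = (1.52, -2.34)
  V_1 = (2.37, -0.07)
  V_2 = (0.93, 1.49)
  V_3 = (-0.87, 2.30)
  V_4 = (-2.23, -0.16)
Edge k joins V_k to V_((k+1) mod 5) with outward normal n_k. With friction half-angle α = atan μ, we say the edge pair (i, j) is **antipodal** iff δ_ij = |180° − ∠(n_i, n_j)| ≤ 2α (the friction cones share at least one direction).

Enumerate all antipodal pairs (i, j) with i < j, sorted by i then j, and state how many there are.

count = 3; pairs: (0,3), (1,4), (2,4)

α = atan 0.5 = 26.57°;  2α = 53.13°
n_0 = (+0.9365, -0.3507)
n_1 = (+0.7348, +0.6783)
n_2 = (+0.4104, +0.9119)
n_3 = (-0.8752, +0.4838)
n_4 = (-0.5026, -0.8645)
  (0,1): δ = 116.76°  ·
  (0,2): δ = 93.70°  ·
  (0,3): δ = 8.41°  ✓
  (0,4): δ = 80.36°  ·
  (1,2): δ = 156.94°  ·
  (1,3): δ = 71.65°  ·
  (1,4): δ = 17.12°  ✓
  (2,3): δ = 94.71°  ·
  (2,4): δ = 5.94°  ✓
  (3,4): δ = 91.24°  ·
antipodal pairs: 3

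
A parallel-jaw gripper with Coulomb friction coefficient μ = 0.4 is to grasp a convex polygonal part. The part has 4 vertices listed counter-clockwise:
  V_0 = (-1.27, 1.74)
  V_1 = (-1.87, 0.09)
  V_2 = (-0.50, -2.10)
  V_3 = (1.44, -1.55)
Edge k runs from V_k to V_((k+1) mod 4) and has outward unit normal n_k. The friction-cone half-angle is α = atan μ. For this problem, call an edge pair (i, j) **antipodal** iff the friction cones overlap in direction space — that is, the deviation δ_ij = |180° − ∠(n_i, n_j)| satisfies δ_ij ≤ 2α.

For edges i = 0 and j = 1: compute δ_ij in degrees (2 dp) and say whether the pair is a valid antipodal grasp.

δ = 127.99°, invalid

α = atan 0.4 = 21.80°;  2α = 43.60°
edge 0: e_0 = (-0.60, -1.65);  n_0 = (-0.9398, +0.3417)
edge 1: e_1 = (+1.37, -2.19);  n_1 = (-0.8478, -0.5303)
∠(n_0, n_1) = 52.01°
δ = |180° − 52.01°| = 127.99°
127.99° > 2α = 43.60°  →  invalid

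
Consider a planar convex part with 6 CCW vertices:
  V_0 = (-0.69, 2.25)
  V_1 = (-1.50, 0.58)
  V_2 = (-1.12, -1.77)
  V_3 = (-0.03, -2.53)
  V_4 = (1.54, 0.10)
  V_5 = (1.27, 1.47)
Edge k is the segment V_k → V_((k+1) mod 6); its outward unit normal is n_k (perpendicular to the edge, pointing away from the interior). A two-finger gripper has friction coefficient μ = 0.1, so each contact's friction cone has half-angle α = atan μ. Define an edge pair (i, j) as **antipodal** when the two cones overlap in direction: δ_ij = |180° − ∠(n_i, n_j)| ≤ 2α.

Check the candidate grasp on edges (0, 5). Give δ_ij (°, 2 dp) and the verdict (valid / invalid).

α = atan 0.1 = 5.71°;  2α = 11.42°
edge 0: e_0 = (-0.81, -1.67);  n_0 = (-0.8998, +0.4364)
edge 5: e_5 = (-1.96, +0.78);  n_5 = (+0.3698, +0.9291)
∠(n_0, n_5) = 85.83°
δ = |180° − 85.83°| = 94.17°
94.17° > 2α = 11.42°  →  invalid

δ = 94.17°, invalid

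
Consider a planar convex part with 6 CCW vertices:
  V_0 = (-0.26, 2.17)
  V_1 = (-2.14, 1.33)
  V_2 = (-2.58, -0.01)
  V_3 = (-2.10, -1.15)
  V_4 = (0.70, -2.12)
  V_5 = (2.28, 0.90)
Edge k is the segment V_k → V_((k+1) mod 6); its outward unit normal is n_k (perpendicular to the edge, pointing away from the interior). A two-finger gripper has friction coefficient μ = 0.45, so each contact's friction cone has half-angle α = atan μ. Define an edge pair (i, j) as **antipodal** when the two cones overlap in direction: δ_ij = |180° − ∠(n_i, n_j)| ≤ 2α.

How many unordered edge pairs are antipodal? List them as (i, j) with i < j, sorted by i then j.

α = atan 0.45 = 24.23°;  2α = 48.46°
n_0 = (-0.4079, +0.9130)
n_1 = (-0.9501, +0.3120)
n_2 = (-0.9216, -0.3881)
n_3 = (-0.3273, -0.9449)
n_4 = (+0.8861, -0.4636)
n_5 = (+0.4472, +0.8944)
  (0,1): δ = 132.25°  ·
  (0,2): δ = 91.24°  ·
  (0,3): δ = 43.18°  ✓
  (0,4): δ = 38.31°  ✓
  (0,5): δ = 129.36°  ·
  (1,2): δ = 138.99°  ·
  (1,3): δ = 90.93°  ·
  (1,4): δ = 9.44°  ✓
  (1,5): δ = 81.61°  ·
  (2,3): δ = 131.94°  ·
  (2,4): δ = 50.45°  ·
  (2,5): δ = 40.60°  ✓
  (3,4): δ = 98.51°  ·
  (3,5): δ = 7.46°  ✓
  (4,5): δ = 88.95°  ·
antipodal pairs: 5

count = 5; pairs: (0,3), (0,4), (1,4), (2,5), (3,5)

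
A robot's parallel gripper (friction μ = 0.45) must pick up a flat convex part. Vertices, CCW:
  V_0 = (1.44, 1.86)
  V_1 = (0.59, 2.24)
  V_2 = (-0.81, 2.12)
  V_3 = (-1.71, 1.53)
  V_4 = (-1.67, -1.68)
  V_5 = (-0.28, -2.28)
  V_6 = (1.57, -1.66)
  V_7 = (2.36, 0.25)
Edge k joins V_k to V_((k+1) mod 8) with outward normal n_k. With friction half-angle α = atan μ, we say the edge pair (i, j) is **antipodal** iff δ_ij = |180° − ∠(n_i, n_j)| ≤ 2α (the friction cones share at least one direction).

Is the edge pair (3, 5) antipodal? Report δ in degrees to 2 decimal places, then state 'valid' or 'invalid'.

α = atan 0.45 = 24.23°;  2α = 48.46°
edge 3: e_3 = (+0.04, -3.21);  n_3 = (-0.9999, -0.0125)
edge 5: e_5 = (+1.85, +0.62);  n_5 = (+0.3178, -0.9482)
∠(n_3, n_5) = 107.81°
δ = |180° − 107.81°| = 72.19°
72.19° > 2α = 48.46°  →  invalid

δ = 72.19°, invalid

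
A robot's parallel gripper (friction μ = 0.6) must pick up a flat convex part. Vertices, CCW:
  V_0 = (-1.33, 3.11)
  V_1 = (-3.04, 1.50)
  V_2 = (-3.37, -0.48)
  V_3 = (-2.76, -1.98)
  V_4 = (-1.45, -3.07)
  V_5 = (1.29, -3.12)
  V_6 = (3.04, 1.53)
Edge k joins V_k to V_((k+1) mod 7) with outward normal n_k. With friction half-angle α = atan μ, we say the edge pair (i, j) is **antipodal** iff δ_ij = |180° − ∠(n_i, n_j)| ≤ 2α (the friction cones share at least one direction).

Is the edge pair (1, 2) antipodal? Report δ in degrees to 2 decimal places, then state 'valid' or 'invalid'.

δ = 148.41°, invalid

α = atan 0.6 = 30.96°;  2α = 61.93°
edge 1: e_1 = (-0.33, -1.98);  n_1 = (-0.9864, +0.1644)
edge 2: e_2 = (+0.61, -1.50);  n_2 = (-0.9263, -0.3767)
∠(n_1, n_2) = 31.59°
δ = |180° − 31.59°| = 148.41°
148.41° > 2α = 61.93°  →  invalid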